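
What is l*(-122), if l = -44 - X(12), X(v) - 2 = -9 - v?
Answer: 3050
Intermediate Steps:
X(v) = -7 - v (X(v) = 2 + (-9 - v) = -7 - v)
l = -25 (l = -44 - (-7 - 1*12) = -44 - (-7 - 12) = -44 - 1*(-19) = -44 + 19 = -25)
l*(-122) = -25*(-122) = 3050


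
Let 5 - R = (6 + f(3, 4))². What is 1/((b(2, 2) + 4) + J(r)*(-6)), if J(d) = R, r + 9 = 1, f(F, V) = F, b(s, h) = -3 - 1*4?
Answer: 1/453 ≈ 0.0022075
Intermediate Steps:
b(s, h) = -7 (b(s, h) = -3 - 4 = -7)
r = -8 (r = -9 + 1 = -8)
R = -76 (R = 5 - (6 + 3)² = 5 - 1*9² = 5 - 1*81 = 5 - 81 = -76)
J(d) = -76
1/((b(2, 2) + 4) + J(r)*(-6)) = 1/((-7 + 4) - 76*(-6)) = 1/(-3 + 456) = 1/453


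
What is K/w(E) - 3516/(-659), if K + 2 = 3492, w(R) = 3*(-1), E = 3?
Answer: -2289362/1977 ≈ -1158.0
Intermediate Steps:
w(R) = -3
K = 3490 (K = -2 + 3492 = 3490)
K/w(E) - 3516/(-659) = 3490/(-3) - 3516/(-659) = 3490*(-⅓) - 3516*(-1/659) = -3490/3 + 3516/659 = -2289362/1977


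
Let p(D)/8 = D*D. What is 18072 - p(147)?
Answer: -154800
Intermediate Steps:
p(D) = 8*D² (p(D) = 8*(D*D) = 8*D²)
18072 - p(147) = 18072 - 8*147² = 18072 - 8*21609 = 18072 - 1*172872 = 18072 - 172872 = -154800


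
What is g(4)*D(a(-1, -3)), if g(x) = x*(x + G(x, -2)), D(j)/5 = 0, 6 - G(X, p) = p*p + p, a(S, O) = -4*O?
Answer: 0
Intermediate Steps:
G(X, p) = 6 - p - p² (G(X, p) = 6 - (p*p + p) = 6 - (p² + p) = 6 - (p + p²) = 6 + (-p - p²) = 6 - p - p²)
D(j) = 0 (D(j) = 5*0 = 0)
g(x) = x*(4 + x) (g(x) = x*(x + (6 - 1*(-2) - 1*(-2)²)) = x*(x + (6 + 2 - 1*4)) = x*(x + (6 + 2 - 4)) = x*(x + 4) = x*(4 + x))
g(4)*D(a(-1, -3)) = (4*(4 + 4))*0 = (4*8)*0 = 32*0 = 0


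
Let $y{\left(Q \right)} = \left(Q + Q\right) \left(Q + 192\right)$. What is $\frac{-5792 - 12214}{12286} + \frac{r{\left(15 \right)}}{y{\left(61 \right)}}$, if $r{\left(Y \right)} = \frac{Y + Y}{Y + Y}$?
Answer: $- \frac{277880455}{189609838} \approx -1.4655$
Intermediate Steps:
$y{\left(Q \right)} = 2 Q \left(192 + Q\right)$
$r{\left(Y \right)} = 1$ ($r{\left(Y \right)} = \frac{2 Y}{2 Y} = 2 Y \frac{1}{2 Y} = 1$)
$\frac{-5792 - 12214}{12286} + \frac{r{\left(15 \right)}}{y{\left(61 \right)}} = \frac{-5792 - 12214}{12286} + 1 \frac{1}{2 \cdot 61 \left(192 + 61\right)} = \left(-5792 - 12214\right) \frac{1}{12286} + 1 \frac{1}{2 \cdot 61 \cdot 253} = \left(-18006\right) \frac{1}{12286} + 1 \cdot \frac{1}{30866} = - \frac{9003}{6143} + 1 \cdot \frac{1}{30866} = - \frac{9003}{6143} + \frac{1}{30866} = - \frac{277880455}{189609838}$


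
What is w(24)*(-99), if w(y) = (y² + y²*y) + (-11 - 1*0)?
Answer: -1424511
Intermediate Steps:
w(y) = -11 + y² + y³ (w(y) = (y² + y³) + (-11 + 0) = (y² + y³) - 11 = -11 + y² + y³)
w(24)*(-99) = (-11 + 24² + 24³)*(-99) = (-11 + 576 + 13824)*(-99) = 14389*(-99) = -1424511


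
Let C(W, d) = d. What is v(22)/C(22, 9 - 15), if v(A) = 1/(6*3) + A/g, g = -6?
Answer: 65/108 ≈ 0.60185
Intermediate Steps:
v(A) = 1/18 - A/6 (v(A) = 1/(6*3) + A/(-6) = (⅙)*(⅓) + A*(-⅙) = 1/18 - A/6)
v(22)/C(22, 9 - 15) = (1/18 - ⅙*22)/(9 - 15) = (1/18 - 11/3)/(-6) = -65/18*(-⅙) = 65/108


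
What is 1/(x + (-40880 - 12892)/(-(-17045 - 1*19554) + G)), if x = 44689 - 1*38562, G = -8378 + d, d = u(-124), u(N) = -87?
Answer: 4689/28720541 ≈ 0.00016326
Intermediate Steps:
d = -87
G = -8465 (G = -8378 - 87 = -8465)
x = 6127 (x = 44689 - 38562 = 6127)
1/(x + (-40880 - 12892)/(-(-17045 - 1*19554) + G)) = 1/(6127 + (-40880 - 12892)/(-(-17045 - 1*19554) - 8465)) = 1/(6127 - 53772/(-(-17045 - 19554) - 8465)) = 1/(6127 - 53772/(-1*(-36599) - 8465)) = 1/(6127 - 53772/(36599 - 8465)) = 1/(6127 - 53772/28134) = 1/(6127 - 53772*1/28134) = 1/(6127 - 8962/4689) = 1/(28720541/4689) = 4689/28720541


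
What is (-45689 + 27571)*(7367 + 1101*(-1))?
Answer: -113527388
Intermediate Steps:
(-45689 + 27571)*(7367 + 1101*(-1)) = -18118*(7367 - 1101) = -18118*6266 = -113527388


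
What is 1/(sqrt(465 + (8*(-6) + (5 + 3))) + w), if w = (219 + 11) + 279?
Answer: 509/258656 - 5*sqrt(17)/258656 ≈ 0.0018882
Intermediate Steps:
w = 509 (w = 230 + 279 = 509)
1/(sqrt(465 + (8*(-6) + (5 + 3))) + w) = 1/(sqrt(465 + (8*(-6) + (5 + 3))) + 509) = 1/(sqrt(465 + (-48 + 8)) + 509) = 1/(sqrt(465 - 40) + 509) = 1/(sqrt(425) + 509) = 1/(5*sqrt(17) + 509) = 1/(509 + 5*sqrt(17))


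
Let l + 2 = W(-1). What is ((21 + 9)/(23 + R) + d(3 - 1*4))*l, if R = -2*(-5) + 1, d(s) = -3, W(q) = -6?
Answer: 288/17 ≈ 16.941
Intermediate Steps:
R = 11 (R = 10 + 1 = 11)
l = -8 (l = -2 - 6 = -8)
((21 + 9)/(23 + R) + d(3 - 1*4))*l = ((21 + 9)/(23 + 11) - 3)*(-8) = (30/34 - 3)*(-8) = (30*(1/34) - 3)*(-8) = (15/17 - 3)*(-8) = -36/17*(-8) = 288/17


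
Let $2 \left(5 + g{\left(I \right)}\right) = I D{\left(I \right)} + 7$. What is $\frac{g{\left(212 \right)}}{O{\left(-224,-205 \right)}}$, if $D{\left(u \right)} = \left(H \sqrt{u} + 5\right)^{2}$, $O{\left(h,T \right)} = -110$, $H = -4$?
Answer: $- \frac{724401}{220} + \frac{848 \sqrt{53}}{11} \approx -2731.5$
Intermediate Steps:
$D{\left(u \right)} = \left(5 - 4 \sqrt{u}\right)^{2}$ ($D{\left(u \right)} = \left(- 4 \sqrt{u} + 5\right)^{2} = \left(5 - 4 \sqrt{u}\right)^{2}$)
$g{\left(I \right)} = - \frac{3}{2} + \frac{I \left(-5 + 4 \sqrt{I}\right)^{2}}{2}$ ($g{\left(I \right)} = -5 + \frac{I \left(-5 + 4 \sqrt{I}\right)^{2} + 7}{2} = -5 + \frac{7 + I \left(-5 + 4 \sqrt{I}\right)^{2}}{2} = -5 + \left(\frac{7}{2} + \frac{I \left(-5 + 4 \sqrt{I}\right)^{2}}{2}\right) = - \frac{3}{2} + \frac{I \left(-5 + 4 \sqrt{I}\right)^{2}}{2}$)
$\frac{g{\left(212 \right)}}{O{\left(-224,-205 \right)}} = \frac{- \frac{3}{2} + \frac{1}{2} \cdot 212 \left(-5 + 4 \sqrt{212}\right)^{2}}{-110} = \left(- \frac{3}{2} + \frac{1}{2} \cdot 212 \left(-5 + 4 \cdot 2 \sqrt{53}\right)^{2}\right) \left(- \frac{1}{110}\right) = \left(- \frac{3}{2} + \frac{1}{2} \cdot 212 \left(-5 + 8 \sqrt{53}\right)^{2}\right) \left(- \frac{1}{110}\right) = \left(- \frac{3}{2} + 106 \left(-5 + 8 \sqrt{53}\right)^{2}\right) \left(- \frac{1}{110}\right) = \frac{3}{220} - \frac{53 \left(-5 + 8 \sqrt{53}\right)^{2}}{55}$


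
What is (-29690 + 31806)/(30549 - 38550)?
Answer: -2116/8001 ≈ -0.26447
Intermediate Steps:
(-29690 + 31806)/(30549 - 38550) = 2116/(-8001) = 2116*(-1/8001) = -2116/8001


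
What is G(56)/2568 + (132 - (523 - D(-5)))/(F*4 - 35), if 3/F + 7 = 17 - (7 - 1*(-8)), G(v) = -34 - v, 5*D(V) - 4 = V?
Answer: 834363/80036 ≈ 10.425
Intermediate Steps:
D(V) = 4/5 + V/5
F = -3/5 (F = 3/(-7 + (17 - (7 - 1*(-8)))) = 3/(-7 + (17 - (7 + 8))) = 3/(-7 + (17 - 1*15)) = 3/(-7 + (17 - 15)) = 3/(-7 + 2) = 3/(-5) = 3*(-1/5) = -3/5 ≈ -0.60000)
G(56)/2568 + (132 - (523 - D(-5)))/(F*4 - 35) = (-34 - 1*56)/2568 + (132 - (523 - (4/5 + (1/5)*(-5))))/(-3/5*4 - 35) = (-34 - 56)*(1/2568) + (132 - (523 - (4/5 - 1)))/(-12/5 - 35) = -90*1/2568 + (132 - (523 - 1*(-1/5)))/(-187/5) = -15/428 + (132 - (523 + 1/5))*(-5/187) = -15/428 + (132 - 1*2616/5)*(-5/187) = -15/428 + (132 - 2616/5)*(-5/187) = -15/428 - 1956/5*(-5/187) = -15/428 + 1956/187 = 834363/80036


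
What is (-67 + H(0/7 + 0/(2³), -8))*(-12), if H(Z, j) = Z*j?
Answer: 804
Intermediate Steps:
(-67 + H(0/7 + 0/(2³), -8))*(-12) = (-67 + (0/7 + 0/(2³))*(-8))*(-12) = (-67 + (0*(⅐) + 0/8)*(-8))*(-12) = (-67 + (0 + 0*(⅛))*(-8))*(-12) = (-67 + (0 + 0)*(-8))*(-12) = (-67 + 0*(-8))*(-12) = (-67 + 0)*(-12) = -67*(-12) = 804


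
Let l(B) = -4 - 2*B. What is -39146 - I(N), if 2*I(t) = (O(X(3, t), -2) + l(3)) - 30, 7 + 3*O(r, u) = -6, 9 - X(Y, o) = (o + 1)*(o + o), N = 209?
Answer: -234743/6 ≈ -39124.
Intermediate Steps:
X(Y, o) = 9 - 2*o*(1 + o) (X(Y, o) = 9 - (o + 1)*(o + o) = 9 - (1 + o)*2*o = 9 - 2*o*(1 + o))
O(r, u) = -13/3 (O(r, u) = -7/3 + (⅓)*(-6) = -7/3 - 2 = -13/3)
I(t) = -133/6 (I(t) = ((-13/3 + (-4 - 2*3)) - 30)/2 = ((-13/3 + (-4 - 6)) - 30)/2 = ((-13/3 - 10) - 30)/2 = (-43/3 - 30)/2 = (½)*(-133/3) = -133/6)
-39146 - I(N) = -39146 - 1*(-133/6) = -39146 + 133/6 = -234743/6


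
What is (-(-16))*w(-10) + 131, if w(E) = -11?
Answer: -45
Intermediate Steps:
(-(-16))*w(-10) + 131 = -(-16)*(-11) + 131 = -4*(-4)*(-11) + 131 = 16*(-11) + 131 = -176 + 131 = -45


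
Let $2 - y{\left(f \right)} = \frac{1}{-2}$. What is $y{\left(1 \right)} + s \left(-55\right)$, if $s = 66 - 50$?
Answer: $- \frac{1755}{2} \approx -877.5$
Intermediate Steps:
$y{\left(f \right)} = \frac{5}{2}$ ($y{\left(f \right)} = 2 - \frac{1}{-2} = 2 - - \frac{1}{2} = 2 + \frac{1}{2} = \frac{5}{2}$)
$s = 16$
$y{\left(1 \right)} + s \left(-55\right) = \frac{5}{2} + 16 \left(-55\right) = \frac{5}{2} - 880 = - \frac{1755}{2}$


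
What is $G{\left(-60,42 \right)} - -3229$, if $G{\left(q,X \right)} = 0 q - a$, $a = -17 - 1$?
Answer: $3247$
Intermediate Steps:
$a = -18$ ($a = -17 - 1 = -18$)
$G{\left(q,X \right)} = 18$ ($G{\left(q,X \right)} = 0 q - -18 = 0 + 18 = 18$)
$G{\left(-60,42 \right)} - -3229 = 18 - -3229 = 18 + 3229 = 3247$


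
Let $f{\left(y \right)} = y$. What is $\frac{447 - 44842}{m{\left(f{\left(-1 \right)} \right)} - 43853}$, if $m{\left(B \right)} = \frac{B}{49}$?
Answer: $\frac{2175355}{2148798} \approx 1.0124$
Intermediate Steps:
$m{\left(B \right)} = \frac{B}{49}$ ($m{\left(B \right)} = B \frac{1}{49} = \frac{B}{49}$)
$\frac{447 - 44842}{m{\left(f{\left(-1 \right)} \right)} - 43853} = \frac{447 - 44842}{\frac{1}{49} \left(-1\right) - 43853} = - \frac{44395}{- \frac{1}{49} - 43853} = - \frac{44395}{- \frac{2148798}{49}} = \left(-44395\right) \left(- \frac{49}{2148798}\right) = \frac{2175355}{2148798}$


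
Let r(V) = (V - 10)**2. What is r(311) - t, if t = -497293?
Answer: 587894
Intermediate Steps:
r(V) = (-10 + V)**2
r(311) - t = (-10 + 311)**2 - 1*(-497293) = 301**2 + 497293 = 90601 + 497293 = 587894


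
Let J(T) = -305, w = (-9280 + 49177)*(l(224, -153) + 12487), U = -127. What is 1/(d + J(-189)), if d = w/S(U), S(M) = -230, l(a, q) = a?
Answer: -230/507200917 ≈ -4.5347e-7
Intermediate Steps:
w = 507130767 (w = (-9280 + 49177)*(224 + 12487) = 39897*12711 = 507130767)
d = -507130767/230 (d = 507130767/(-230) = 507130767*(-1/230) = -507130767/230 ≈ -2.2049e+6)
1/(d + J(-189)) = 1/(-507130767/230 - 305) = 1/(-507200917/230) = -230/507200917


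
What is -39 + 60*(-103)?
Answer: -6219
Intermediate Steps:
-39 + 60*(-103) = -39 - 6180 = -6219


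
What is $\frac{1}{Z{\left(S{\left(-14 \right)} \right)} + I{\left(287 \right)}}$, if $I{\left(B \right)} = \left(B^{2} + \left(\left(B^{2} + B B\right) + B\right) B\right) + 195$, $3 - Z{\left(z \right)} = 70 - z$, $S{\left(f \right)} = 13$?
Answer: $\frac{1}{47444685} \approx 2.1077 \cdot 10^{-8}$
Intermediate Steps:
$Z{\left(z \right)} = -67 + z$ ($Z{\left(z \right)} = 3 - \left(70 - z\right) = 3 + \left(-70 + z\right) = -67 + z$)
$I{\left(B \right)} = 195 + B^{2} + B \left(B + 2 B^{2}\right)$ ($I{\left(B \right)} = \left(B^{2} + \left(\left(B^{2} + B^{2}\right) + B\right) B\right) + 195 = \left(B^{2} + \left(2 B^{2} + B\right) B\right) + 195 = \left(B^{2} + \left(B + 2 B^{2}\right) B\right) + 195 = \left(B^{2} + B \left(B + 2 B^{2}\right)\right) + 195 = 195 + B^{2} + B \left(B + 2 B^{2}\right)$)
$\frac{1}{Z{\left(S{\left(-14 \right)} \right)} + I{\left(287 \right)}} = \frac{1}{\left(-67 + 13\right) + \left(195 + 2 \cdot 287^{2} + 2 \cdot 287^{3}\right)} = \frac{1}{-54 + \left(195 + 2 \cdot 82369 + 2 \cdot 23639903\right)} = \frac{1}{-54 + \left(195 + 164738 + 47279806\right)} = \frac{1}{-54 + 47444739} = \frac{1}{47444685}$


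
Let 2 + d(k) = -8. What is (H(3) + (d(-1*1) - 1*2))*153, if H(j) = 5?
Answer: -1071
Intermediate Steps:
d(k) = -10 (d(k) = -2 - 8 = -10)
(H(3) + (d(-1*1) - 1*2))*153 = (5 + (-10 - 1*2))*153 = (5 + (-10 - 2))*153 = (5 - 12)*153 = -7*153 = -1071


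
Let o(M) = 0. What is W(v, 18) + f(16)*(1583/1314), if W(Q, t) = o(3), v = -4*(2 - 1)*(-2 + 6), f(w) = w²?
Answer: 202624/657 ≈ 308.41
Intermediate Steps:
v = -16 (v = -4*4 = -16)
W(Q, t) = 0
W(v, 18) + f(16)*(1583/1314) = 0 + 16²*(1583/1314) = 0 + 256*(1583*(1/1314)) = 0 + 256*(1583/1314) = 0 + 202624/657 = 202624/657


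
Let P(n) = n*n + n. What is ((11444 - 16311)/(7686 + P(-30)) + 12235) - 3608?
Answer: 2380895/276 ≈ 8626.4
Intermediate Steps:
P(n) = n + n² (P(n) = n² + n = n + n²)
((11444 - 16311)/(7686 + P(-30)) + 12235) - 3608 = ((11444 - 16311)/(7686 - 30*(1 - 30)) + 12235) - 3608 = (-4867/(7686 - 30*(-29)) + 12235) - 3608 = (-4867/(7686 + 870) + 12235) - 3608 = (-4867/8556 + 12235) - 3608 = (-4867*1/8556 + 12235) - 3608 = (-157/276 + 12235) - 3608 = 3376703/276 - 3608 = 2380895/276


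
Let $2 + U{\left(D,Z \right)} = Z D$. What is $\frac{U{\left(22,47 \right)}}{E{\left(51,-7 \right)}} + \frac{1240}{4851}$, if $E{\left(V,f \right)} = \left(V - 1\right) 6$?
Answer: $\frac{448186}{121275} \approx 3.6956$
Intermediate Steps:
$U{\left(D,Z \right)} = -2 + D Z$ ($U{\left(D,Z \right)} = -2 + Z D = -2 + D Z$)
$E{\left(V,f \right)} = -6 + 6 V$ ($E{\left(V,f \right)} = \left(-1 + V\right) 6 = -6 + 6 V$)
$\frac{U{\left(22,47 \right)}}{E{\left(51,-7 \right)}} + \frac{1240}{4851} = \frac{-2 + 22 \cdot 47}{-6 + 6 \cdot 51} + \frac{1240}{4851} = \frac{-2 + 1034}{-6 + 306} + 1240 \cdot \frac{1}{4851} = \frac{1032}{300} + \frac{1240}{4851} = 1032 \cdot \frac{1}{300} + \frac{1240}{4851} = \frac{86}{25} + \frac{1240}{4851} = \frac{448186}{121275}$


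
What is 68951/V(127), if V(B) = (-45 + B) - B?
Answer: -68951/45 ≈ -1532.2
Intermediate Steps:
V(B) = -45
68951/V(127) = 68951/(-45) = 68951*(-1/45) = -68951/45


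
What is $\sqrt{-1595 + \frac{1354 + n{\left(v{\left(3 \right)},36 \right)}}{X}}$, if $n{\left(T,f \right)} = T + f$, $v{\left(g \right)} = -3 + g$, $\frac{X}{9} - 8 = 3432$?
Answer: $\frac{i \sqrt{424666366}}{516} \approx 39.937 i$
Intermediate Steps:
$X = 30960$ ($X = 72 + 9 \cdot 3432 = 72 + 30888 = 30960$)
$\sqrt{-1595 + \frac{1354 + n{\left(v{\left(3 \right)},36 \right)}}{X}} = \sqrt{-1595 + \frac{1354 + \left(\left(-3 + 3\right) + 36\right)}{30960}} = \sqrt{-1595 + \left(1354 + \left(0 + 36\right)\right) \frac{1}{30960}} = \sqrt{-1595 + \left(1354 + 36\right) \frac{1}{30960}} = \sqrt{-1595 + 1390 \cdot \frac{1}{30960}} = \sqrt{-1595 + \frac{139}{3096}} = \sqrt{- \frac{4937981}{3096}} = \frac{i \sqrt{424666366}}{516}$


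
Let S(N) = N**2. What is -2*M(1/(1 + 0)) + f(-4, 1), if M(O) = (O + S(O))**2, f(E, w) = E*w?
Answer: -12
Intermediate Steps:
M(O) = (O + O**2)**2
-2*M(1/(1 + 0)) + f(-4, 1) = -2*(1/(1 + 0))**2*(1 + 1/(1 + 0))**2 - 4*1 = -2*(1/1)**2*(1 + 1/1)**2 - 4 = -2*1**2*(1 + 1)**2 - 4 = -2*2**2 - 4 = -2*4 - 4 = -8 - 4 = -12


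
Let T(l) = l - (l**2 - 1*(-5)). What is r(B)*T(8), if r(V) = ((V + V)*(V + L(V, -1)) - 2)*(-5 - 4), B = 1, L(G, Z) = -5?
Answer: -5490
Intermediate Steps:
T(l) = -5 + l - l**2 (T(l) = l - (l**2 + 5) = l - (5 + l**2) = l + (-5 - l**2) = -5 + l - l**2)
r(V) = 18 - 18*V*(-5 + V) (r(V) = ((V + V)*(V - 5) - 2)*(-5 - 4) = ((2*V)*(-5 + V) - 2)*(-9) = (2*V*(-5 + V) - 2)*(-9) = (-2 + 2*V*(-5 + V))*(-9) = 18 - 18*V*(-5 + V))
r(B)*T(8) = (18 - 18*1**2 + 90*1)*(-5 + 8 - 1*8**2) = (18 - 18*1 + 90)*(-5 + 8 - 1*64) = (18 - 18 + 90)*(-5 + 8 - 64) = 90*(-61) = -5490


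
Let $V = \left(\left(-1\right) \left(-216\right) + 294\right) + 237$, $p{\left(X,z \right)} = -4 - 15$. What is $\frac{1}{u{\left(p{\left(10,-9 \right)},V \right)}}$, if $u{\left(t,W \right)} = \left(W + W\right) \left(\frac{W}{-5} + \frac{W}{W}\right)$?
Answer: $- \frac{5}{1108548} \approx -4.5104 \cdot 10^{-6}$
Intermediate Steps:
$p{\left(X,z \right)} = -19$ ($p{\left(X,z \right)} = -4 - 15 = -19$)
$V = 747$ ($V = \left(216 + 294\right) + 237 = 510 + 237 = 747$)
$u{\left(t,W \right)} = 2 W \left(1 - \frac{W}{5}\right)$ ($u{\left(t,W \right)} = 2 W \left(W \left(- \frac{1}{5}\right) + 1\right) = 2 W \left(- \frac{W}{5} + 1\right) = 2 W \left(1 - \frac{W}{5}\right)$)
$\frac{1}{u{\left(p{\left(10,-9 \right)},V \right)}} = \frac{1}{\frac{2}{5} \cdot 747 \left(5 - 747\right)} = \frac{1}{\frac{2}{5} \cdot 747 \left(-742\right)} = \frac{1}{- \frac{1108548}{5}} = - \frac{5}{1108548}$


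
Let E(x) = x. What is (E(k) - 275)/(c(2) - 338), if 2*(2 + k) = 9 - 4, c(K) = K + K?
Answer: 549/668 ≈ 0.82186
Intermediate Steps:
c(K) = 2*K
k = ½ (k = -2 + (9 - 4)/2 = -2 + (½)*5 = -2 + 5/2 = ½ ≈ 0.50000)
(E(k) - 275)/(c(2) - 338) = (½ - 275)/(2*2 - 338) = -549/(2*(4 - 338)) = -549/2/(-334) = -549/2*(-1/334) = 549/668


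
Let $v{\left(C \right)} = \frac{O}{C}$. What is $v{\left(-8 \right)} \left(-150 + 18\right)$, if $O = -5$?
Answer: $- \frac{165}{2} \approx -82.5$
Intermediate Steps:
$v{\left(C \right)} = - \frac{5}{C}$
$v{\left(-8 \right)} \left(-150 + 18\right) = - \frac{5}{-8} \left(-150 + 18\right) = \left(-5\right) \left(- \frac{1}{8}\right) \left(-132\right) = \frac{5}{8} \left(-132\right) = - \frac{165}{2}$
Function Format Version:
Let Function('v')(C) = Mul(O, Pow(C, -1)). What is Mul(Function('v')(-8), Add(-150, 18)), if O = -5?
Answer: Rational(-165, 2) ≈ -82.500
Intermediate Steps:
Function('v')(C) = Mul(-5, Pow(C, -1))
Mul(Function('v')(-8), Add(-150, 18)) = Mul(Mul(-5, Pow(-8, -1)), Add(-150, 18)) = Mul(Mul(-5, Rational(-1, 8)), -132) = Mul(Rational(5, 8), -132) = Rational(-165, 2)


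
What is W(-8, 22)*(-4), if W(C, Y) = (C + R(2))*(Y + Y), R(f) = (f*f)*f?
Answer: 0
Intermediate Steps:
R(f) = f³ (R(f) = f²*f = f³)
W(C, Y) = 2*Y*(8 + C) (W(C, Y) = (C + 2³)*(Y + Y) = (C + 8)*(2*Y) = (8 + C)*(2*Y) = 2*Y*(8 + C))
W(-8, 22)*(-4) = (2*22*(8 - 8))*(-4) = (2*22*0)*(-4) = 0*(-4) = 0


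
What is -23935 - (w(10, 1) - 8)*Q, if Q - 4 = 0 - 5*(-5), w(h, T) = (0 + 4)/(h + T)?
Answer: -260849/11 ≈ -23714.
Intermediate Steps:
w(h, T) = 4/(T + h)
Q = 29 (Q = 4 + (0 - 5*(-5)) = 4 + (0 + 25) = 4 + 25 = 29)
-23935 - (w(10, 1) - 8)*Q = -23935 - (4/(1 + 10) - 8)*29 = -23935 - (4/11 - 8)*29 = -23935 - (-84)*29/11 = -23935 - 1*(-2436/11) = -23935 + 2436/11 = -260849/11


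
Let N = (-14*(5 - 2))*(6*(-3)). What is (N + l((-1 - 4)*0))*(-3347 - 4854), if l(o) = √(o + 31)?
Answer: -6199956 - 8201*√31 ≈ -6.2456e+6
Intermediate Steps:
l(o) = √(31 + o)
N = 756 (N = -14*3*(-18) = -42*(-18) = 756)
(N + l((-1 - 4)*0))*(-3347 - 4854) = (756 + √(31 + (-1 - 4)*0))*(-3347 - 4854) = (756 + √(31 - 5*0))*(-8201) = (756 + √(31 + 0))*(-8201) = (756 + √31)*(-8201) = -6199956 - 8201*√31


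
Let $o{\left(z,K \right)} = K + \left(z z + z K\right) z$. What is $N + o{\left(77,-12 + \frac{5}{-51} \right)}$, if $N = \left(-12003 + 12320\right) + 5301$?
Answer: $\frac{19910891}{51} \approx 3.9041 \cdot 10^{5}$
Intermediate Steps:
$o{\left(z,K \right)} = K + z \left(z^{2} + K z\right)$ ($o{\left(z,K \right)} = K + \left(z^{2} + K z\right) z = K + z \left(z^{2} + K z\right)$)
$N = 5618$ ($N = 317 + 5301 = 5618$)
$N + o{\left(77,-12 + \frac{5}{-51} \right)} = 5618 + \left(\left(-12 + \frac{5}{-51}\right) + 77^{3} + \left(-12 + \frac{5}{-51}\right) 77^{2}\right) = 5618 + \left(\left(-12 + 5 \left(- \frac{1}{51}\right)\right) + 456533 + \left(-12 + 5 \left(- \frac{1}{51}\right)\right) 5929\right) = 5618 + \left(\left(-12 - \frac{5}{51}\right) + 456533 + \left(-12 - \frac{5}{51}\right) 5929\right) = 5618 - - \frac{19624373}{51} = 5618 + \frac{19624373}{51} = \frac{19910891}{51}$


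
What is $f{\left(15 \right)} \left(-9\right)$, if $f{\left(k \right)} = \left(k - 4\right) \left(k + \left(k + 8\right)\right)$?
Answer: $-3762$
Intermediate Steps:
$f{\left(k \right)} = \left(-4 + k\right) \left(8 + 2 k\right)$ ($f{\left(k \right)} = \left(-4 + k\right) \left(k + \left(8 + k\right)\right) = \left(-4 + k\right) \left(8 + 2 k\right)$)
$f{\left(15 \right)} \left(-9\right) = \left(-32 + 2 \cdot 15^{2}\right) \left(-9\right) = \left(-32 + 2 \cdot 225\right) \left(-9\right) = \left(-32 + 450\right) \left(-9\right) = 418 \left(-9\right) = -3762$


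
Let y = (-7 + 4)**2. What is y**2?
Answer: 81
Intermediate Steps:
y = 9 (y = (-3)**2 = 9)
y**2 = 9**2 = 81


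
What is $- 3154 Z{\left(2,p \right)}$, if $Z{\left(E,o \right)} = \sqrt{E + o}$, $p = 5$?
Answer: $- 3154 \sqrt{7} \approx -8344.7$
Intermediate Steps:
$- 3154 Z{\left(2,p \right)} = - 3154 \sqrt{2 + 5} = - 3154 \sqrt{7}$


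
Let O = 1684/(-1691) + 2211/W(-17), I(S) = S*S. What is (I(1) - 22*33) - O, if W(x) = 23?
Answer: -31897494/38893 ≈ -820.13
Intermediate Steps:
I(S) = S²
O = 3700069/38893 (O = 1684/(-1691) + 2211/23 = 1684*(-1/1691) + 2211*(1/23) = -1684/1691 + 2211/23 = 3700069/38893 ≈ 95.135)
(I(1) - 22*33) - O = (1² - 22*33) - 1*3700069/38893 = (1 - 726) - 3700069/38893 = -725 - 3700069/38893 = -31897494/38893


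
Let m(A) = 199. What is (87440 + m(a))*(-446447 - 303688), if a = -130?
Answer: -65741081265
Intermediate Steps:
(87440 + m(a))*(-446447 - 303688) = (87440 + 199)*(-446447 - 303688) = 87639*(-750135) = -65741081265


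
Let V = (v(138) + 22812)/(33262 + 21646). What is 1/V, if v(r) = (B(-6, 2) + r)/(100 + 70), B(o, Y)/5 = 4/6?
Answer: 3500385/1454318 ≈ 2.4069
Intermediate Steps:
B(o, Y) = 10/3 (B(o, Y) = 5*(4/6) = 5*(4*(1/6)) = 5*(2/3) = 10/3)
v(r) = 1/51 + r/170 (v(r) = (10/3 + r)/(100 + 70) = (10/3 + r)/170 = (10/3 + r)*(1/170) = 1/51 + r/170)
V = 1454318/3500385 (V = ((1/51 + (1/170)*138) + 22812)/(33262 + 21646) = ((1/51 + 69/85) + 22812)/54908 = (212/255 + 22812)*(1/54908) = (5817272/255)*(1/54908) = 1454318/3500385 ≈ 0.41547)
1/V = 1/(1454318/3500385) = 3500385/1454318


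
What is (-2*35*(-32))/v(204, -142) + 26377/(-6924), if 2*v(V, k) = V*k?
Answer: -11043173/2785756 ≈ -3.9642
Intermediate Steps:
v(V, k) = V*k/2 (v(V, k) = (V*k)/2 = V*k/2)
(-2*35*(-32))/v(204, -142) + 26377/(-6924) = (-2*35*(-32))/(((½)*204*(-142))) + 26377/(-6924) = -70*(-32)/(-14484) + 26377*(-1/6924) = 2240*(-1/14484) - 26377/6924 = -560/3621 - 26377/6924 = -11043173/2785756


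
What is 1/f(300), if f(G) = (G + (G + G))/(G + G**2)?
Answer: 301/3 ≈ 100.33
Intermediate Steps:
f(G) = 3*G/(G + G**2) (f(G) = (G + 2*G)/(G + G**2) = (3*G)/(G + G**2) = 3*G/(G + G**2))
1/f(300) = 1/(3/(1 + 300)) = 1/(3/301) = 301/3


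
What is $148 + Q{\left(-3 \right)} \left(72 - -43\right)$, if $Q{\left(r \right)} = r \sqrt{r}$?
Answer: $148 - 345 i \sqrt{3} \approx 148.0 - 597.56 i$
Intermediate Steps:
$Q{\left(r \right)} = r^{\frac{3}{2}}$
$148 + Q{\left(-3 \right)} \left(72 - -43\right) = 148 + \left(-3\right)^{\frac{3}{2}} \left(72 - -43\right) = 148 + - 3 i \sqrt{3} \left(72 + 43\right) = 148 + - 3 i \sqrt{3} \cdot 115 = 148 - 345 i \sqrt{3}$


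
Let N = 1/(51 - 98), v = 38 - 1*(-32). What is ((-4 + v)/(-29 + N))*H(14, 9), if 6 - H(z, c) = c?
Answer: 423/62 ≈ 6.8226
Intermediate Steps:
H(z, c) = 6 - c
v = 70 (v = 38 + 32 = 70)
N = -1/47 (N = 1/(-47) = -1/47 ≈ -0.021277)
((-4 + v)/(-29 + N))*H(14, 9) = ((-4 + 70)/(-29 - 1/47))*(6 - 1*9) = (66/(-1364/47))*(6 - 9) = (66*(-47/1364))*(-3) = -141/62*(-3) = 423/62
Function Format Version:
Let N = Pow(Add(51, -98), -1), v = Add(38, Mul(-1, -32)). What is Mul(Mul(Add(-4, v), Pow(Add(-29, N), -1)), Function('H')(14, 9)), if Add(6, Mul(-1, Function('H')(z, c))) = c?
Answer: Rational(423, 62) ≈ 6.8226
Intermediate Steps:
Function('H')(z, c) = Add(6, Mul(-1, c))
v = 70 (v = Add(38, 32) = 70)
N = Rational(-1, 47) (N = Pow(-47, -1) = Rational(-1, 47) ≈ -0.021277)
Mul(Mul(Add(-4, v), Pow(Add(-29, N), -1)), Function('H')(14, 9)) = Mul(Mul(Add(-4, 70), Pow(Add(-29, Rational(-1, 47)), -1)), Add(6, Mul(-1, 9))) = Mul(Mul(66, Pow(Rational(-1364, 47), -1)), Add(6, -9)) = Mul(Mul(66, Rational(-47, 1364)), -3) = Mul(Rational(-141, 62), -3) = Rational(423, 62)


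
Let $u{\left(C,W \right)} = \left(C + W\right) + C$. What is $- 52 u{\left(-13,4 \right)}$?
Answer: $1144$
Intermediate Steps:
$u{\left(C,W \right)} = W + 2 C$
$- 52 u{\left(-13,4 \right)} = - 52 \left(4 + 2 \left(-13\right)\right) = - 52 \left(4 - 26\right) = \left(-52\right) \left(-22\right) = 1144$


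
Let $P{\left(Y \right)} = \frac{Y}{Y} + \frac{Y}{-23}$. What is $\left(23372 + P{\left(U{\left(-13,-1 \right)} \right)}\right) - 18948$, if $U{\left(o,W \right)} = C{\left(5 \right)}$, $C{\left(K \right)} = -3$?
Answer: $\frac{101778}{23} \approx 4425.1$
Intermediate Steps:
$U{\left(o,W \right)} = -3$
$P{\left(Y \right)} = 1 - \frac{Y}{23}$ ($P{\left(Y \right)} = 1 + Y \left(- \frac{1}{23}\right) = 1 - \frac{Y}{23}$)
$\left(23372 + P{\left(U{\left(-13,-1 \right)} \right)}\right) - 18948 = \left(23372 + \left(1 - - \frac{3}{23}\right)\right) - 18948 = \left(23372 + \left(1 + \frac{3}{23}\right)\right) - 18948 = \left(23372 + \frac{26}{23}\right) - 18948 = \frac{537582}{23} - 18948 = \frac{101778}{23}$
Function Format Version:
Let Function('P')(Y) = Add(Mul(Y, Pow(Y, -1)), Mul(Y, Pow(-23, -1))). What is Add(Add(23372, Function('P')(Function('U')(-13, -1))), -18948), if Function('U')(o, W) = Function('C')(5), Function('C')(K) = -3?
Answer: Rational(101778, 23) ≈ 4425.1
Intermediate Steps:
Function('U')(o, W) = -3
Function('P')(Y) = Add(1, Mul(Rational(-1, 23), Y)) (Function('P')(Y) = Add(1, Mul(Y, Rational(-1, 23))) = Add(1, Mul(Rational(-1, 23), Y)))
Add(Add(23372, Function('P')(Function('U')(-13, -1))), -18948) = Add(Add(23372, Add(1, Mul(Rational(-1, 23), -3))), -18948) = Add(Add(23372, Add(1, Rational(3, 23))), -18948) = Add(Add(23372, Rational(26, 23)), -18948) = Add(Rational(537582, 23), -18948) = Rational(101778, 23)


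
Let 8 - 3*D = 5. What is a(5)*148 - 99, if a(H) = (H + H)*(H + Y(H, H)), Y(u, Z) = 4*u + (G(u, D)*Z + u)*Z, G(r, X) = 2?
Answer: 147901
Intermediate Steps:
D = 1 (D = 8/3 - 1/3*5 = 8/3 - 5/3 = 1)
Y(u, Z) = 4*u + Z*(u + 2*Z) (Y(u, Z) = 4*u + (2*Z + u)*Z = 4*u + (u + 2*Z)*Z = 4*u + Z*(u + 2*Z))
a(H) = 2*H*(3*H**2 + 5*H) (a(H) = (H + H)*(H + (2*H**2 + 4*H + H*H)) = (2*H)*(H + (2*H**2 + 4*H + H**2)) = (2*H)*(H + (3*H**2 + 4*H)) = (2*H)*(3*H**2 + 5*H) = 2*H*(3*H**2 + 5*H))
a(5)*148 - 99 = (5**2*(10 + 6*5))*148 - 99 = (25*(10 + 30))*148 - 99 = (25*40)*148 - 99 = 1000*148 - 99 = 148000 - 99 = 147901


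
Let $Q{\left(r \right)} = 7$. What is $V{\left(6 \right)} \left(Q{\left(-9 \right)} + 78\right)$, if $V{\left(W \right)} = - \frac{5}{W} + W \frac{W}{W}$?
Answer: $\frac{2635}{6} \approx 439.17$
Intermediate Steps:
$V{\left(W \right)} = W - \frac{5}{W}$ ($V{\left(W \right)} = - \frac{5}{W} + W 1 = - \frac{5}{W} + W = W - \frac{5}{W}$)
$V{\left(6 \right)} \left(Q{\left(-9 \right)} + 78\right) = \left(6 - \frac{5}{6}\right) \left(7 + 78\right) = \left(6 - \frac{5}{6}\right) 85 = \frac{31}{6} \cdot 85 = \frac{2635}{6}$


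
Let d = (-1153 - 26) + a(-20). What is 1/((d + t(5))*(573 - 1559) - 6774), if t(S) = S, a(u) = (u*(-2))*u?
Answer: 1/1939590 ≈ 5.1557e-7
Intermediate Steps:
a(u) = -2*u**2 (a(u) = (-2*u)*u = -2*u**2)
d = -1979 (d = (-1153 - 26) - 2*(-20)**2 = -1179 - 2*400 = -1179 - 800 = -1979)
1/((d + t(5))*(573 - 1559) - 6774) = 1/((-1979 + 5)*(573 - 1559) - 6774) = 1/(-1974*(-986) - 6774) = 1/(1946364 - 6774) = 1/1939590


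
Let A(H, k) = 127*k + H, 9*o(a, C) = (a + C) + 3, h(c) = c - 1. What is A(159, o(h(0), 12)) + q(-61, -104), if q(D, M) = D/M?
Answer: 334285/936 ≈ 357.14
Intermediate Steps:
h(c) = -1 + c
o(a, C) = ⅓ + C/9 + a/9 (o(a, C) = ((a + C) + 3)/9 = ((C + a) + 3)/9 = (3 + C + a)/9 = ⅓ + C/9 + a/9)
A(H, k) = H + 127*k
A(159, o(h(0), 12)) + q(-61, -104) = (159 + 127*(⅓ + (⅑)*12 + (-1 + 0)/9)) - 61/(-104) = (159 + 127*(⅓ + 4/3 + (⅑)*(-1))) - 61*(-1/104) = (159 + 127*(⅓ + 4/3 - ⅑)) + 61/104 = (159 + 127*(14/9)) + 61/104 = (159 + 1778/9) + 61/104 = 3209/9 + 61/104 = 334285/936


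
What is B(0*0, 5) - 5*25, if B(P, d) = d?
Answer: -120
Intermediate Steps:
B(0*0, 5) - 5*25 = 5 - 5*25 = 5 - 125 = -120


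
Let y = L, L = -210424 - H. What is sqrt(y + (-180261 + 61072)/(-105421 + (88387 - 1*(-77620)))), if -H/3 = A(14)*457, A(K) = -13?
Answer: I*sqrt(837825129331566)/60586 ≈ 477.75*I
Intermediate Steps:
H = 17823 (H = -(-39)*457 = -3*(-5941) = 17823)
L = -228247 (L = -210424 - 1*17823 = -210424 - 17823 = -228247)
y = -228247
sqrt(y + (-180261 + 61072)/(-105421 + (88387 - 1*(-77620)))) = sqrt(-228247 + (-180261 + 61072)/(-105421 + (88387 - 1*(-77620)))) = sqrt(-228247 - 119189/(-105421 + (88387 + 77620))) = sqrt(-228247 - 119189/(-105421 + 166007)) = sqrt(-228247 - 119189/60586) = sqrt(-13828691931/60586) = I*sqrt(837825129331566)/60586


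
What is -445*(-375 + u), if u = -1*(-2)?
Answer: 165985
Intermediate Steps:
u = 2
-445*(-375 + u) = -445*(-375 + 2) = -445*(-373) = 165985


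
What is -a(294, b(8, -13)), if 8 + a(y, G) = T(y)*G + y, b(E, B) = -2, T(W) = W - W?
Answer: -286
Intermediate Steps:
T(W) = 0
a(y, G) = -8 + y (a(y, G) = -8 + (0*G + y) = -8 + (0 + y) = -8 + y)
-a(294, b(8, -13)) = -(-8 + 294) = -1*286 = -286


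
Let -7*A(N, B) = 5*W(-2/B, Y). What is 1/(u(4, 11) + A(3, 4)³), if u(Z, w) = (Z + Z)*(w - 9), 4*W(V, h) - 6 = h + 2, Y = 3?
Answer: 21952/184857 ≈ 0.11875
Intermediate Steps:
W(V, h) = 2 + h/4 (W(V, h) = 3/2 + (h + 2)/4 = 3/2 + (2 + h)/4 = 3/2 + (½ + h/4) = 2 + h/4)
u(Z, w) = 2*Z*(-9 + w) (u(Z, w) = (2*Z)*(-9 + w) = 2*Z*(-9 + w))
A(N, B) = -55/28 (A(N, B) = -5*(2 + (¼)*3)/7 = -5*(2 + ¾)/7 = -5*11/(7*4) = -⅐*55/4 = -55/28)
1/(u(4, 11) + A(3, 4)³) = 1/(2*4*(-9 + 11) + (-55/28)³) = 1/(2*4*2 - 166375/21952) = 1/(16 - 166375/21952) = 1/(184857/21952) = 21952/184857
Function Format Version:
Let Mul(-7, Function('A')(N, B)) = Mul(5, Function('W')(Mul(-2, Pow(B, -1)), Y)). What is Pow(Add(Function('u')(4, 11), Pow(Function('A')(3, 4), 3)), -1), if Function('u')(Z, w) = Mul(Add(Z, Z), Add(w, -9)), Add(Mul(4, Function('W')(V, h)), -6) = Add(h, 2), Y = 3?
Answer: Rational(21952, 184857) ≈ 0.11875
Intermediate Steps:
Function('W')(V, h) = Add(2, Mul(Rational(1, 4), h)) (Function('W')(V, h) = Add(Rational(3, 2), Mul(Rational(1, 4), Add(h, 2))) = Add(Rational(3, 2), Mul(Rational(1, 4), Add(2, h))) = Add(Rational(3, 2), Add(Rational(1, 2), Mul(Rational(1, 4), h))) = Add(2, Mul(Rational(1, 4), h)))
Function('u')(Z, w) = Mul(2, Z, Add(-9, w)) (Function('u')(Z, w) = Mul(Mul(2, Z), Add(-9, w)) = Mul(2, Z, Add(-9, w)))
Function('A')(N, B) = Rational(-55, 28) (Function('A')(N, B) = Mul(Rational(-1, 7), Mul(5, Add(2, Mul(Rational(1, 4), 3)))) = Mul(Rational(-1, 7), Mul(5, Add(2, Rational(3, 4)))) = Mul(Rational(-1, 7), Mul(5, Rational(11, 4))) = Mul(Rational(-1, 7), Rational(55, 4)) = Rational(-55, 28))
Pow(Add(Function('u')(4, 11), Pow(Function('A')(3, 4), 3)), -1) = Pow(Add(Mul(2, 4, Add(-9, 11)), Pow(Rational(-55, 28), 3)), -1) = Pow(Add(Mul(2, 4, 2), Rational(-166375, 21952)), -1) = Pow(Add(16, Rational(-166375, 21952)), -1) = Pow(Rational(184857, 21952), -1) = Rational(21952, 184857)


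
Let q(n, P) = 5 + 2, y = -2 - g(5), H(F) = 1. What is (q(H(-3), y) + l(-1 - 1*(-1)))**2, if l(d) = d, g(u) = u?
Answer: 49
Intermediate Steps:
y = -7 (y = -2 - 1*5 = -2 - 5 = -7)
q(n, P) = 7
(q(H(-3), y) + l(-1 - 1*(-1)))**2 = (7 + (-1 - 1*(-1)))**2 = (7 + (-1 + 1))**2 = (7 + 0)**2 = 7**2 = 49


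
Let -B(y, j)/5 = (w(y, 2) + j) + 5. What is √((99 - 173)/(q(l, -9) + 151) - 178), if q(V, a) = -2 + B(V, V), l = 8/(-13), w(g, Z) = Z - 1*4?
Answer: I*√1749869/99 ≈ 13.362*I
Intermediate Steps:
w(g, Z) = -4 + Z (w(g, Z) = Z - 4 = -4 + Z)
B(y, j) = -15 - 5*j (B(y, j) = -5*(((-4 + 2) + j) + 5) = -5*((-2 + j) + 5) = -5*(3 + j) = -15 - 5*j)
l = -8/13 (l = 8*(-1/13) = -8/13 ≈ -0.61539)
q(V, a) = -17 - 5*V (q(V, a) = -2 + (-15 - 5*V) = -17 - 5*V)
√((99 - 173)/(q(l, -9) + 151) - 178) = √((99 - 173)/((-17 - 5*(-8/13)) + 151) - 178) = √(-74/((-17 + 40/13) + 151) - 178) = √(-74/(-181/13 + 151) - 178) = √(-74/1782/13 - 178) = √(-74*13/1782 - 178) = √(-481/891 - 178) = √(-159079/891) = I*√1749869/99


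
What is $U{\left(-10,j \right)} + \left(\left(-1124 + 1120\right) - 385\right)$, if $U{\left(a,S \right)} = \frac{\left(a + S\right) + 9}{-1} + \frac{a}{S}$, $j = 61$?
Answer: $- \frac{27399}{61} \approx -449.16$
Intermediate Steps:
$U{\left(a,S \right)} = -9 - S - a + \frac{a}{S}$ ($U{\left(a,S \right)} = \left(\left(S + a\right) + 9\right) \left(-1\right) + \frac{a}{S} = \left(9 + S + a\right) \left(-1\right) + \frac{a}{S} = \left(-9 - S - a\right) + \frac{a}{S} = -9 - S - a + \frac{a}{S}$)
$U{\left(-10,j \right)} + \left(\left(-1124 + 1120\right) - 385\right) = \left(-9 - 61 - -10 - \frac{10}{61}\right) + \left(\left(-1124 + 1120\right) - 385\right) = \left(-9 - 61 + 10 - \frac{10}{61}\right) - 389 = - \frac{3670}{61} - 389 = - \frac{27399}{61}$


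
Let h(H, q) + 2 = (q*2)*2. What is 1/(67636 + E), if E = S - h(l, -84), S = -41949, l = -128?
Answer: 1/26025 ≈ 3.8425e-5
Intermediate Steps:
h(H, q) = -2 + 4*q (h(H, q) = -2 + (q*2)*2 = -2 + (2*q)*2 = -2 + 4*q)
E = -41611 (E = -41949 - (-2 + 4*(-84)) = -41949 - (-2 - 336) = -41949 - 1*(-338) = -41949 + 338 = -41611)
1/(67636 + E) = 1/(67636 - 41611) = 1/26025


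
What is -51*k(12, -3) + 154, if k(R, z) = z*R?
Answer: 1990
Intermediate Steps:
k(R, z) = R*z
-51*k(12, -3) + 154 = -612*(-3) + 154 = -51*(-36) + 154 = 1836 + 154 = 1990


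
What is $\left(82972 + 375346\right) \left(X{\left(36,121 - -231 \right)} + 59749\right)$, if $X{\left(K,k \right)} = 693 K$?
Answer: $38818159646$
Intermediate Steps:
$\left(82972 + 375346\right) \left(X{\left(36,121 - -231 \right)} + 59749\right) = \left(82972 + 375346\right) \left(693 \cdot 36 + 59749\right) = 458318 \left(24948 + 59749\right) = 458318 \cdot 84697 = 38818159646$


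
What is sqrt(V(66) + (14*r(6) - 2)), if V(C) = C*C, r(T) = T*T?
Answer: sqrt(4858) ≈ 69.699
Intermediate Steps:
r(T) = T**2
V(C) = C**2
sqrt(V(66) + (14*r(6) - 2)) = sqrt(66**2 + (14*6**2 - 2)) = sqrt(4356 + (14*36 - 2)) = sqrt(4356 + (504 - 2)) = sqrt(4356 + 502) = sqrt(4858)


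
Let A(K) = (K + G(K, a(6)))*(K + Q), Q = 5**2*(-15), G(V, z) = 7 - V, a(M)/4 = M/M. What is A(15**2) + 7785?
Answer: 6735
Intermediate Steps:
a(M) = 4 (a(M) = 4*(M/M) = 4*1 = 4)
Q = -375 (Q = 25*(-15) = -375)
A(K) = -2625 + 7*K (A(K) = (K + (7 - K))*(K - 375) = 7*(-375 + K) = -2625 + 7*K)
A(15**2) + 7785 = (-2625 + 7*15**2) + 7785 = (-2625 + 7*225) + 7785 = (-2625 + 1575) + 7785 = -1050 + 7785 = 6735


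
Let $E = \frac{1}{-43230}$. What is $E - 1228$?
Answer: $- \frac{53086441}{43230} \approx -1228.0$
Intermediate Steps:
$E = - \frac{1}{43230} \approx -2.3132 \cdot 10^{-5}$
$E - 1228 = - \frac{1}{43230} - 1228 = - \frac{53086441}{43230}$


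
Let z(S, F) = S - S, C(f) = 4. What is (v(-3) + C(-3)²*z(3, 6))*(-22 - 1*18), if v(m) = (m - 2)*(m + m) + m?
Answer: -1080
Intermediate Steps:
v(m) = m + 2*m*(-2 + m) (v(m) = (-2 + m)*(2*m) + m = 2*m*(-2 + m) + m = m + 2*m*(-2 + m))
z(S, F) = 0
(v(-3) + C(-3)²*z(3, 6))*(-22 - 1*18) = (-3*(-3 + 2*(-3)) + 4²*0)*(-22 - 1*18) = (-3*(-3 - 6) + 16*0)*(-22 - 18) = (-3*(-9) + 0)*(-40) = (27 + 0)*(-40) = 27*(-40) = -1080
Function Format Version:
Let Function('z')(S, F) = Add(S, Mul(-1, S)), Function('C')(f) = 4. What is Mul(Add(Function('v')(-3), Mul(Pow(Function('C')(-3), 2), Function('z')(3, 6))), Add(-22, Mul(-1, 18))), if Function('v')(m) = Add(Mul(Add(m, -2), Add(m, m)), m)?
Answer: -1080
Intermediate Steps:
Function('v')(m) = Add(m, Mul(2, m, Add(-2, m))) (Function('v')(m) = Add(Mul(Add(-2, m), Mul(2, m)), m) = Add(Mul(2, m, Add(-2, m)), m) = Add(m, Mul(2, m, Add(-2, m))))
Function('z')(S, F) = 0
Mul(Add(Function('v')(-3), Mul(Pow(Function('C')(-3), 2), Function('z')(3, 6))), Add(-22, Mul(-1, 18))) = Mul(Add(Mul(-3, Add(-3, Mul(2, -3))), Mul(Pow(4, 2), 0)), Add(-22, Mul(-1, 18))) = Mul(Add(Mul(-3, Add(-3, -6)), Mul(16, 0)), Add(-22, -18)) = Mul(Add(Mul(-3, -9), 0), -40) = Mul(Add(27, 0), -40) = Mul(27, -40) = -1080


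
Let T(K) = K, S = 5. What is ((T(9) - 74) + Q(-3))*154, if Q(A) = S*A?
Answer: -12320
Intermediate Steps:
Q(A) = 5*A
((T(9) - 74) + Q(-3))*154 = ((9 - 74) + 5*(-3))*154 = (-65 - 15)*154 = -80*154 = -12320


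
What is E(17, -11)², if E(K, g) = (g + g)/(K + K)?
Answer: 121/289 ≈ 0.41868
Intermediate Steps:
E(K, g) = g/K (E(K, g) = (2*g)/((2*K)) = (2*g)*(1/(2*K)) = g/K)
E(17, -11)² = (-11/17)² = 121/289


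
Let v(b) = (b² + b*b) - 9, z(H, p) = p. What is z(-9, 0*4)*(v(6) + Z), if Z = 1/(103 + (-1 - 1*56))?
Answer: 0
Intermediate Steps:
Z = 1/46 (Z = 1/(103 + (-1 - 56)) = 1/(103 - 57) = 1/46 ≈ 0.021739)
v(b) = -9 + 2*b² (v(b) = (b² + b²) - 9 = 2*b² - 9 = -9 + 2*b²)
z(-9, 0*4)*(v(6) + Z) = (0*4)*((-9 + 2*6²) + 1/46) = 0*((-9 + 2*36) + 1/46) = 0*((-9 + 72) + 1/46) = 0*(63 + 1/46) = 0*(2899/46) = 0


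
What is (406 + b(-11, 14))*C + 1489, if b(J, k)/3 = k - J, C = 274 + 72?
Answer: 167915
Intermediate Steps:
C = 346
b(J, k) = -3*J + 3*k (b(J, k) = 3*(k - J) = -3*J + 3*k)
(406 + b(-11, 14))*C + 1489 = (406 + (-3*(-11) + 3*14))*346 + 1489 = (406 + (33 + 42))*346 + 1489 = (406 + 75)*346 + 1489 = 481*346 + 1489 = 166426 + 1489 = 167915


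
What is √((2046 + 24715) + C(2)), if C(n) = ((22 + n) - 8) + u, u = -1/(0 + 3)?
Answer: √240990/3 ≈ 163.64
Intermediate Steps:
u = -⅓ (u = -1/3 = -1*⅓ = -⅓ ≈ -0.33333)
C(n) = 41/3 + n (C(n) = ((22 + n) - 8) - ⅓ = (14 + n) - ⅓ = 41/3 + n)
√((2046 + 24715) + C(2)) = √((2046 + 24715) + (41/3 + 2)) = √(26761 + 47/3) = √(80330/3) = √240990/3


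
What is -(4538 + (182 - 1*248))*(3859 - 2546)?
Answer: -5871736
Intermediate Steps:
-(4538 + (182 - 1*248))*(3859 - 2546) = -(4538 + (182 - 248))*1313 = -(4538 - 66)*1313 = -4472*1313 = -1*5871736 = -5871736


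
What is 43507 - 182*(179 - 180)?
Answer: 43689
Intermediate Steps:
43507 - 182*(179 - 180) = 43507 - 182*(-1) = 43507 - 1*(-182) = 43507 + 182 = 43689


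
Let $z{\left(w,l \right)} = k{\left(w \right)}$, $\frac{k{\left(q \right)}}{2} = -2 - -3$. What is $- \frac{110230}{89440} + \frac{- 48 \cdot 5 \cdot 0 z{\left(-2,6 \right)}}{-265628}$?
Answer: $- \frac{11023}{8944} \approx -1.2324$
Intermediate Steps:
$k{\left(q \right)} = 2$ ($k{\left(q \right)} = 2 \left(-2 - -3\right) = 2 \left(-2 + 3\right) = 2 \cdot 1 = 2$)
$z{\left(w,l \right)} = 2$
$- \frac{110230}{89440} + \frac{- 48 \cdot 5 \cdot 0 z{\left(-2,6 \right)}}{-265628} = - \frac{110230}{89440} + \frac{- 48 \cdot 5 \cdot 0 \cdot 2}{-265628} = \left(-110230\right) \frac{1}{89440} + \left(-48\right) 0 \cdot 2 \left(- \frac{1}{265628}\right) = - \frac{11023}{8944} + 0 \cdot 2 \left(- \frac{1}{265628}\right) = - \frac{11023}{8944} + 0 \left(- \frac{1}{265628}\right) = - \frac{11023}{8944} + 0 = - \frac{11023}{8944}$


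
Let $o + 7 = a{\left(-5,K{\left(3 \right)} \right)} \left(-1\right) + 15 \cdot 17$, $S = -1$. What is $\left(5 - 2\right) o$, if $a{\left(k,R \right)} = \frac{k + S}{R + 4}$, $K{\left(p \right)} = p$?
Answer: $\frac{5226}{7} \approx 746.57$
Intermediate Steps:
$a{\left(k,R \right)} = \frac{-1 + k}{4 + R}$ ($a{\left(k,R \right)} = \frac{k - 1}{R + 4} = \frac{-1 + k}{4 + R}$)
$o = \frac{1742}{7}$ ($o = -7 + \left(\frac{-1 - 5}{4 + 3} \left(-1\right) + 15 \cdot 17\right) = -7 + \left(\frac{1}{7} \left(-6\right) \left(-1\right) + 255\right) = -7 + \left(\left(- \frac{6}{7}\right) \left(-1\right) + 255\right) = -7 + \left(\frac{6}{7} + 255\right) = -7 + \frac{1791}{7} = \frac{1742}{7} \approx 248.86$)
$\left(5 - 2\right) o = \left(5 - 2\right) \frac{1742}{7} = 3 \cdot \frac{1742}{7} = \frac{5226}{7}$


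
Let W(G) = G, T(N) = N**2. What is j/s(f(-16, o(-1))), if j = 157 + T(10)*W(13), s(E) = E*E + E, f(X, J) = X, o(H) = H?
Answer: 1457/240 ≈ 6.0708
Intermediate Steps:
s(E) = E + E**2 (s(E) = E**2 + E = E + E**2)
j = 1457 (j = 157 + 10**2*13 = 157 + 100*13 = 157 + 1300 = 1457)
j/s(f(-16, o(-1))) = 1457/((-16*(1 - 16))) = 1457/((-16*(-15))) = 1457/240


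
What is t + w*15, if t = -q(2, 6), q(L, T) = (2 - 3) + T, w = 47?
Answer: 700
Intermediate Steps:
q(L, T) = -1 + T
t = -5 (t = -(-1 + 6) = -1*5 = -5)
t + w*15 = -5 + 47*15 = -5 + 705 = 700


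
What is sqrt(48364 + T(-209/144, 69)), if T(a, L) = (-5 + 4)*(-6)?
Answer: sqrt(48370) ≈ 219.93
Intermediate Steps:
T(a, L) = 6 (T(a, L) = -1*(-6) = 6)
sqrt(48364 + T(-209/144, 69)) = sqrt(48364 + 6) = sqrt(48370)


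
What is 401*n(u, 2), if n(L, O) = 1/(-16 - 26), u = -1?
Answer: -401/42 ≈ -9.5476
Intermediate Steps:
n(L, O) = -1/42 (n(L, O) = 1/(-42) = -1/42)
401*n(u, 2) = 401*(-1/42) = -401/42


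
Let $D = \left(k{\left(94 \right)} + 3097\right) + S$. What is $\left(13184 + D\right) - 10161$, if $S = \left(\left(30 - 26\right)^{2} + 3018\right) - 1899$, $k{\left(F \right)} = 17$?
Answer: $7272$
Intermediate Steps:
$S = 1135$ ($S = \left(\left(30 - 26\right)^{2} + 3018\right) - 1899 = \left(4^{2} + 3018\right) - 1899 = \left(16 + 3018\right) - 1899 = 3034 - 1899 = 1135$)
$D = 4249$ ($D = \left(17 + 3097\right) + 1135 = 3114 + 1135 = 4249$)
$\left(13184 + D\right) - 10161 = \left(13184 + 4249\right) - 10161 = 17433 - 10161 = 7272$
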